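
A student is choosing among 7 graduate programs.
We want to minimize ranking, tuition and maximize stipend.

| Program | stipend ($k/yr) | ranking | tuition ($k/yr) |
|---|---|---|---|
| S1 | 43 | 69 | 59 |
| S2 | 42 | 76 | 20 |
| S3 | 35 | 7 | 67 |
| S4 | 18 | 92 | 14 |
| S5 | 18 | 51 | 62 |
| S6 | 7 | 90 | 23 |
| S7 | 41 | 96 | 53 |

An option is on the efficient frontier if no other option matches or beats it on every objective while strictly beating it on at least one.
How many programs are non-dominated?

5

S1: not dominated (best stipend).
S2: not dominated.
S3: not dominated (best ranking).
S4: not dominated (best tuition).
S5: not dominated.
S6: dominated by S2 (stipend 42≥7, ranking 76≤90, tuition 20≤23).
S7: dominated by S2 (stipend 42≥41, ranking 76≤96, tuition 20≤53).
Pareto-optimal: S1, S2, S3, S4, S5 → 5.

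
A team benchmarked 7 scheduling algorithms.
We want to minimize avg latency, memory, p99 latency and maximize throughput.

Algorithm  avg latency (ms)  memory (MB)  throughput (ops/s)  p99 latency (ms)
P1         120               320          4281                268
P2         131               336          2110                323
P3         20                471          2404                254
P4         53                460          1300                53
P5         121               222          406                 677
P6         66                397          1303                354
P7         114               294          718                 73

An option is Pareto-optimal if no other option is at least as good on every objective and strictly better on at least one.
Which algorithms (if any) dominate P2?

P1

P1: avg latency 120≤131, memory 320≤336, throughput 4281≥2110, p99 latency 268≤323 — dominates P2.
Others (P3, P4, P5, P6, P7) are each worse than P2 on at least one objective.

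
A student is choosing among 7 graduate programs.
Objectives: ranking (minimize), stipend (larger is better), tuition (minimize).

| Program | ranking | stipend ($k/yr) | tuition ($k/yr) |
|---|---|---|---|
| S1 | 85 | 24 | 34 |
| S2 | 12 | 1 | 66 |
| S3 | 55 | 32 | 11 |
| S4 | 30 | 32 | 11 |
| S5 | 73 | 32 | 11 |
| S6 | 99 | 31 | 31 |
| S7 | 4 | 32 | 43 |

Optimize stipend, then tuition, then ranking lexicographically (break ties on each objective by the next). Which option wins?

S4

First maximize stipend: best is 32, kept {S3, S4, S5, S7}.
Then minimize tuition: best is 11, kept {S3, S4, S5}.
Then minimize ranking: best is 30, kept {S4}.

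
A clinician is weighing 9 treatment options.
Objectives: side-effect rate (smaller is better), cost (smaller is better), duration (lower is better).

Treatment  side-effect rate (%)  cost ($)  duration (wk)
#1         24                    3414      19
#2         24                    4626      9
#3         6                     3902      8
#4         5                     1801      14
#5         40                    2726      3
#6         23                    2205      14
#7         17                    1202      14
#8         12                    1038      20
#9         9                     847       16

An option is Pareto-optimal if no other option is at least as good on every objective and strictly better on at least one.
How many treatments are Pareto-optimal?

#1: dominated by #4 (side-effect rate 5≤24, cost 1801≤3414, duration 14≤19).
#2: dominated by #3 (side-effect rate 6≤24, cost 3902≤4626, duration 8≤9).
#3: not dominated.
#4: not dominated (best side-effect rate).
#5: not dominated (best duration).
#6: dominated by #4 (side-effect rate 5≤23, cost 1801≤2205, duration 14≤14).
#7: not dominated.
#8: dominated by #9 (side-effect rate 9≤12, cost 847≤1038, duration 16≤20).
#9: not dominated (best cost).
Pareto-optimal: #3, #4, #5, #7, #9 → 5.

5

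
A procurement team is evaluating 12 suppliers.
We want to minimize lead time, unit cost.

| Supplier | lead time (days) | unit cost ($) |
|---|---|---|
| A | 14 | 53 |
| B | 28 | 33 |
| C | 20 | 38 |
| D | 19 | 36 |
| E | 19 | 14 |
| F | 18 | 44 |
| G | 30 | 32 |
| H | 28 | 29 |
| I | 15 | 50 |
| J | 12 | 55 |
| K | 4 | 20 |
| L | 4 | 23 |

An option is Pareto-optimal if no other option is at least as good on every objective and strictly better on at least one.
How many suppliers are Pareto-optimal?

2

A: dominated by K (lead time 4≤14, unit cost 20≤53).
B: dominated by E (lead time 19≤28, unit cost 14≤33).
C: dominated by D (lead time 19≤20, unit cost 36≤38).
D: dominated by E (lead time 19≤19, unit cost 14≤36).
E: not dominated (best unit cost).
F: dominated by K (lead time 4≤18, unit cost 20≤44).
G: dominated by E (lead time 19≤30, unit cost 14≤32).
H: dominated by E (lead time 19≤28, unit cost 14≤29).
I: dominated by K (lead time 4≤15, unit cost 20≤50).
J: dominated by K (lead time 4≤12, unit cost 20≤55).
K: not dominated.
L: dominated by K (lead time 4≤4, unit cost 20≤23).
Pareto-optimal: E, K → 2.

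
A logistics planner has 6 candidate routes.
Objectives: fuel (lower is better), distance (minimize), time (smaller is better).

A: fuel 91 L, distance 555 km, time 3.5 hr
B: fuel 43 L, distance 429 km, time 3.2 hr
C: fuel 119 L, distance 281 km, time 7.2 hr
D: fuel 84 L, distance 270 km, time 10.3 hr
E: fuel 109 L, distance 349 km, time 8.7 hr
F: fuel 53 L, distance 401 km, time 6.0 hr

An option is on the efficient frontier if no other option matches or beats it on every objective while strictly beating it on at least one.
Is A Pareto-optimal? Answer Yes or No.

No

B vs A: fuel 43≤91, distance 429≤555, time 3.2≤3.5 — B is at least as good on every objective and strictly better on at least one, so B dominates A.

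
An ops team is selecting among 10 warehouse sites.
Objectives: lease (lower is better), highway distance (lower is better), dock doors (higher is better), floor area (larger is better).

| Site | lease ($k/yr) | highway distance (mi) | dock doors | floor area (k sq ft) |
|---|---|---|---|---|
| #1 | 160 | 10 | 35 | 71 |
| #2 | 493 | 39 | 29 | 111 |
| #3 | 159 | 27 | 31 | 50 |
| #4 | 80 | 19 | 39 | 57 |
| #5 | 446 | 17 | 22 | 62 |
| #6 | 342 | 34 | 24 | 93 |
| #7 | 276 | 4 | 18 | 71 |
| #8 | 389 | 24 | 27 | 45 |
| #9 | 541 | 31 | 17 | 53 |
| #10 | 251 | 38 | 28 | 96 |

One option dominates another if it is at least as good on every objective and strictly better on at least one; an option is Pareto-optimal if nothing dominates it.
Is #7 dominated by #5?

No

#5 vs #7: #5 is worse on lease (446 vs 276), so it does not dominate #7.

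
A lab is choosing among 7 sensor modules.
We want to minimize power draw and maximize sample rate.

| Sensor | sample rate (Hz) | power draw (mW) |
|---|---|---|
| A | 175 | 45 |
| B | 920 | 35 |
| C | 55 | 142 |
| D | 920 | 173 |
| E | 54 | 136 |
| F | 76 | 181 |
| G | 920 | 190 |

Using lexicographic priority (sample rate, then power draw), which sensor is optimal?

B

First maximize sample rate: best is 920, kept {B, D, G}.
Then minimize power draw: best is 35, kept {B}.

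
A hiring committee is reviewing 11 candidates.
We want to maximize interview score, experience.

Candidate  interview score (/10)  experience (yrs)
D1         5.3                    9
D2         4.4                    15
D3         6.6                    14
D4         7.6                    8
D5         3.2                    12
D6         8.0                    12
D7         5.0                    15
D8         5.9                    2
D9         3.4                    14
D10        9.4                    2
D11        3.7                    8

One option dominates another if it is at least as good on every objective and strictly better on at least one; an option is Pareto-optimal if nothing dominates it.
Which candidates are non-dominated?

D1: dominated by D3 (interview score 6.6≥5.3, experience 14≥9).
D2: dominated by D7 (interview score 5.0≥4.4, experience 15≥15).
D3: not dominated.
D4: dominated by D6 (interview score 8.0≥7.6, experience 12≥8).
D5: dominated by D2 (interview score 4.4≥3.2, experience 15≥12).
D6: not dominated.
D7: not dominated.
D8: dominated by D3 (interview score 6.6≥5.9, experience 14≥2).
D9: dominated by D2 (interview score 4.4≥3.4, experience 15≥14).
D10: not dominated (best interview score).
D11: dominated by D1 (interview score 5.3≥3.7, experience 9≥8).

D3, D6, D7, D10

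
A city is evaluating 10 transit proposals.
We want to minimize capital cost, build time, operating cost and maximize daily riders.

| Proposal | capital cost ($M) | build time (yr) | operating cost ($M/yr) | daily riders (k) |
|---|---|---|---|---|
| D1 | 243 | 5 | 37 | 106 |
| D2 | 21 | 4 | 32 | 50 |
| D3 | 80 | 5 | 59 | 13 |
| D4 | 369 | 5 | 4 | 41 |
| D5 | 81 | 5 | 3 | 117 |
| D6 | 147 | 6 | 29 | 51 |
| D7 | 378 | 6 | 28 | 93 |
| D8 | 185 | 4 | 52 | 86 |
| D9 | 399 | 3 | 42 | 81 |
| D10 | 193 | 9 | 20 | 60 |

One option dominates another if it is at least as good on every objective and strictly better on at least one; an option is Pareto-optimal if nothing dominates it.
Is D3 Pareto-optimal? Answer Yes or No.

No

D2 vs D3: capital cost 21≤80, build time 4≤5, operating cost 32≤59, daily riders 50≥13 — D2 is at least as good on every objective and strictly better on at least one, so D2 dominates D3.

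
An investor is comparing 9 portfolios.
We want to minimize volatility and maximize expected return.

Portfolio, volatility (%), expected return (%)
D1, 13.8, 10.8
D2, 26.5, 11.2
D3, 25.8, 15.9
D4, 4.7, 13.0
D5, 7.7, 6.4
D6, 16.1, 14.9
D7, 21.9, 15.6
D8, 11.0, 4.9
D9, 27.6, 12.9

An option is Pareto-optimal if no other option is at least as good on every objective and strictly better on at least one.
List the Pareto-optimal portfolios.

D1: dominated by D4 (volatility 4.7≤13.8, expected return 13.0≥10.8).
D2: dominated by D3 (volatility 25.8≤26.5, expected return 15.9≥11.2).
D3: not dominated (best expected return).
D4: not dominated (best volatility).
D5: dominated by D4 (volatility 4.7≤7.7, expected return 13.0≥6.4).
D6: not dominated.
D7: not dominated.
D8: dominated by D4 (volatility 4.7≤11.0, expected return 13.0≥4.9).
D9: dominated by D3 (volatility 25.8≤27.6, expected return 15.9≥12.9).

D3, D4, D6, D7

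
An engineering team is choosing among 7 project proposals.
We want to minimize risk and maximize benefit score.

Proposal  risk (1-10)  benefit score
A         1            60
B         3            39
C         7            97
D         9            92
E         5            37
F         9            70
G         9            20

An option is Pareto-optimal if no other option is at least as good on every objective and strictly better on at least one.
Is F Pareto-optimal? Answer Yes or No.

No

C vs F: risk 7≤9, benefit score 97≥70 — C is at least as good on every objective and strictly better on at least one, so C dominates F.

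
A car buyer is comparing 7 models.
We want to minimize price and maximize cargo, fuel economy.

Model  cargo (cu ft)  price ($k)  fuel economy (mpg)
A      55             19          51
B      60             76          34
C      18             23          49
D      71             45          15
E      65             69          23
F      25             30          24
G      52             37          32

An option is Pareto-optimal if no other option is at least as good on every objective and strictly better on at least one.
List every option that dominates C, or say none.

A

A: cargo 55≥18, price 19≤23, fuel economy 51≥49 — dominates C.
Others (B, D, E, F, G) are each worse than C on at least one objective.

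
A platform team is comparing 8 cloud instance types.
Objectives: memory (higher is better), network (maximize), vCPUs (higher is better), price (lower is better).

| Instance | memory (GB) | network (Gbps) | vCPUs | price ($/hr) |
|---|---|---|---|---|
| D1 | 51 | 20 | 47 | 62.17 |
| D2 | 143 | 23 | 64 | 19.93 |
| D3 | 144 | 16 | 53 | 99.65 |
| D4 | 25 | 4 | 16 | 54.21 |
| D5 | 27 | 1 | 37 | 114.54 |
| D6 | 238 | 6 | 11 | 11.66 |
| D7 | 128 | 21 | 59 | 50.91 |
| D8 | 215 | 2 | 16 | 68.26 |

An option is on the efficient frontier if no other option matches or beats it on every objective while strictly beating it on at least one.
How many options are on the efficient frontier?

4

D1: dominated by D2 (memory 143≥51, network 23≥20, vCPUs 64≥47, price 19.93≤62.17).
D2: not dominated (best network).
D3: not dominated.
D4: dominated by D2 (memory 143≥25, network 23≥4, vCPUs 64≥16, price 19.93≤54.21).
D5: dominated by D1 (memory 51≥27, network 20≥1, vCPUs 47≥37, price 62.17≤114.54).
D6: not dominated (best memory).
D7: dominated by D2 (memory 143≥128, network 23≥21, vCPUs 64≥59, price 19.93≤50.91).
D8: not dominated.
Pareto-optimal: D2, D3, D6, D8 → 4.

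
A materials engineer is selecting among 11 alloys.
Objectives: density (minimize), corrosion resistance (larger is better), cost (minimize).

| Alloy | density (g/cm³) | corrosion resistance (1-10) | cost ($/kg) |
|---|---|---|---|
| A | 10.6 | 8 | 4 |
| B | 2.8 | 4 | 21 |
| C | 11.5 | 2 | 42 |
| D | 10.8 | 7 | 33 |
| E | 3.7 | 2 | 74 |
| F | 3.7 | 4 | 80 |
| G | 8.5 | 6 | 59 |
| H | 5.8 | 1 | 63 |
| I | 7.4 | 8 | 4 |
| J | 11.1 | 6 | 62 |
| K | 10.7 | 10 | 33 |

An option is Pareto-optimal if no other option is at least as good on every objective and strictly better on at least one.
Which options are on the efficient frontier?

A: dominated by I (density 7.4≤10.6, corrosion resistance 8≥8, cost 4≤4).
B: not dominated (best density).
C: dominated by A (density 10.6≤11.5, corrosion resistance 8≥2, cost 4≤42).
D: dominated by A (density 10.6≤10.8, corrosion resistance 8≥7, cost 4≤33).
E: dominated by B (density 2.8≤3.7, corrosion resistance 4≥2, cost 21≤74).
F: dominated by B (density 2.8≤3.7, corrosion resistance 4≥4, cost 21≤80).
G: dominated by I (density 7.4≤8.5, corrosion resistance 8≥6, cost 4≤59).
H: dominated by B (density 2.8≤5.8, corrosion resistance 4≥1, cost 21≤63).
I: not dominated.
J: dominated by A (density 10.6≤11.1, corrosion resistance 8≥6, cost 4≤62).
K: not dominated (best corrosion resistance).

B, I, K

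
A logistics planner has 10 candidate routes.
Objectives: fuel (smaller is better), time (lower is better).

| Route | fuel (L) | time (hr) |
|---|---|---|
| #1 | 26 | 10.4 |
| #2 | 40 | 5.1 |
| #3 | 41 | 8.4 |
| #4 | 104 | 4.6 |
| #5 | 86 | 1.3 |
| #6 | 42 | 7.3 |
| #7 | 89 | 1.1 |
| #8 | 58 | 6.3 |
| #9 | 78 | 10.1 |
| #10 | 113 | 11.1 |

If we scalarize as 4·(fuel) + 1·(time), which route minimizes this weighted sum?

#1

#1: 4·26 + 1·10.4 = 114.4
#2: 4·40 + 1·5.1 = 165.1
#3: 4·41 + 1·8.4 = 172.4
#4: 4·104 + 1·4.6 = 420.6
#5: 4·86 + 1·1.3 = 345.3
#6: 4·42 + 1·7.3 = 175.3
#7: 4·89 + 1·1.1 = 357.1
#8: 4·58 + 1·6.3 = 238.3
#9: 4·78 + 1·10.1 = 322.1
#10: 4·113 + 1·11.1 = 463.1
Lowest: #1 at 114.4.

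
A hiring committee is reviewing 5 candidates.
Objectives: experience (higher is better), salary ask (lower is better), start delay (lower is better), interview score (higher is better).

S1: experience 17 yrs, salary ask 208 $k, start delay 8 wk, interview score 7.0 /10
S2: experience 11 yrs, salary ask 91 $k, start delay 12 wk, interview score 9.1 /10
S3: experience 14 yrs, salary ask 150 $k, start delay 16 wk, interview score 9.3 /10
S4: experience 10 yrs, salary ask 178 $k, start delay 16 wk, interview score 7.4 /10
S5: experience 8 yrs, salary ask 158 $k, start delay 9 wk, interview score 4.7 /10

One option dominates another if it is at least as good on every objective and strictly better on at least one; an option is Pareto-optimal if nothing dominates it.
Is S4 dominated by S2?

S2 vs S4: experience 11≥10, salary ask 91≤178, start delay 12≤16, interview score 9.1≥7.4 — S2 is at least as good on every objective with at least one strict improvement.

Yes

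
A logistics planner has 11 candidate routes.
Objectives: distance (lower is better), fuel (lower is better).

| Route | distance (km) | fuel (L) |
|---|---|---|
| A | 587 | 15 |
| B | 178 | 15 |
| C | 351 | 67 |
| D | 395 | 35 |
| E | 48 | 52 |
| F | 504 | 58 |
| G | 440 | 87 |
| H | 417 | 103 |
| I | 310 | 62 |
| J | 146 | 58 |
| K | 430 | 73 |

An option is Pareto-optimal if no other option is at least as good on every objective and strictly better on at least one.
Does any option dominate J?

E vs J: distance 48≤146, fuel 52≤58 — E is at least as good on every objective and strictly better on at least one, so E dominates J.

Yes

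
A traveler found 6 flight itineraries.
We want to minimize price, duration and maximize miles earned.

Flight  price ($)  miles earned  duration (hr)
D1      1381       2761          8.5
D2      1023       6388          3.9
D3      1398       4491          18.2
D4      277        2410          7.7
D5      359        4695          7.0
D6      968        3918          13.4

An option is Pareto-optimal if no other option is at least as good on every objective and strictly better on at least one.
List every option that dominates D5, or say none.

none

D1: worse on price (1381 vs 359).
D2: worse on price (1023 vs 359).
D3: worse on price (1398 vs 359).
D4: worse on miles earned (2410 vs 4695).
D6: worse on price (968 vs 359).
No option dominates D5.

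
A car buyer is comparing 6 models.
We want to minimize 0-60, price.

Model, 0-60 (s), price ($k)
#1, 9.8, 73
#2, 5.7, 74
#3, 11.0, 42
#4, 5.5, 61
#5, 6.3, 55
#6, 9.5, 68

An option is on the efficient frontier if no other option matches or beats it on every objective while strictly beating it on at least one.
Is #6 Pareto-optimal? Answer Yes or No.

No

#4 vs #6: 0-60 5.5≤9.5, price 61≤68 — #4 is at least as good on every objective and strictly better on at least one, so #4 dominates #6.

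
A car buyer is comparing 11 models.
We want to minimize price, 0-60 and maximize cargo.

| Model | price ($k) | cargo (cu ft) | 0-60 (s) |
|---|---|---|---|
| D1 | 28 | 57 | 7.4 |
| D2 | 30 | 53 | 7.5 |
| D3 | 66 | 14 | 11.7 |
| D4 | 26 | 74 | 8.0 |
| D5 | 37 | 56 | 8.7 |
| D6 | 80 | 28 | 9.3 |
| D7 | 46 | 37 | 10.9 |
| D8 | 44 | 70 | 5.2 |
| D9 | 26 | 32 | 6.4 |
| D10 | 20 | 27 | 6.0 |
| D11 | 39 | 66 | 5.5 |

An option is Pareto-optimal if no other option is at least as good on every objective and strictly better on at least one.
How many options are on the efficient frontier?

6

D1: not dominated.
D2: dominated by D1 (price 28≤30, cargo 57≥53, 0-60 7.4≤7.5).
D3: dominated by D1 (price 28≤66, cargo 57≥14, 0-60 7.4≤11.7).
D4: not dominated (best cargo).
D5: dominated by D1 (price 28≤37, cargo 57≥56, 0-60 7.4≤8.7).
D6: dominated by D1 (price 28≤80, cargo 57≥28, 0-60 7.4≤9.3).
D7: dominated by D1 (price 28≤46, cargo 57≥37, 0-60 7.4≤10.9).
D8: not dominated (best 0-60).
D9: not dominated.
D10: not dominated (best price).
D11: not dominated.
Pareto-optimal: D1, D4, D8, D9, D10, D11 → 6.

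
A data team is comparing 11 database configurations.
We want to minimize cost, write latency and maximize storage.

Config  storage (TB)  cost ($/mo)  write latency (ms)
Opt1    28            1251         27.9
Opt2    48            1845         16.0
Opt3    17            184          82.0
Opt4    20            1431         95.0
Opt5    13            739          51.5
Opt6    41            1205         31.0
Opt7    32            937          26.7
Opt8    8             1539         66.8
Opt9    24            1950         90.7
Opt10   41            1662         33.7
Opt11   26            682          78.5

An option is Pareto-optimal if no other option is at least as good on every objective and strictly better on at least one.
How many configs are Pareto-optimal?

6

Opt1: dominated by Opt7 (storage 32≥28, cost 937≤1251, write latency 26.7≤27.9).
Opt2: not dominated (best storage).
Opt3: not dominated (best cost).
Opt4: dominated by Opt1 (storage 28≥20, cost 1251≤1431, write latency 27.9≤95.0).
Opt5: not dominated.
Opt6: not dominated.
Opt7: not dominated.
Opt8: dominated by Opt1 (storage 28≥8, cost 1251≤1539, write latency 27.9≤66.8).
Opt9: dominated by Opt1 (storage 28≥24, cost 1251≤1950, write latency 27.9≤90.7).
Opt10: dominated by Opt6 (storage 41≥41, cost 1205≤1662, write latency 31.0≤33.7).
Opt11: not dominated.
Pareto-optimal: Opt2, Opt3, Opt5, Opt6, Opt7, Opt11 → 6.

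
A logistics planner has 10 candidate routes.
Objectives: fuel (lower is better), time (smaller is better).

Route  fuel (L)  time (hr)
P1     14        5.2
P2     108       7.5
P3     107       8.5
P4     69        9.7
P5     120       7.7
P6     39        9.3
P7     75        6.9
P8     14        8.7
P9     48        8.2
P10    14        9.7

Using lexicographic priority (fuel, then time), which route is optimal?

First minimize fuel: best is 14, kept {P1, P8, P10}.
Then minimize time: best is 5.2, kept {P1}.

P1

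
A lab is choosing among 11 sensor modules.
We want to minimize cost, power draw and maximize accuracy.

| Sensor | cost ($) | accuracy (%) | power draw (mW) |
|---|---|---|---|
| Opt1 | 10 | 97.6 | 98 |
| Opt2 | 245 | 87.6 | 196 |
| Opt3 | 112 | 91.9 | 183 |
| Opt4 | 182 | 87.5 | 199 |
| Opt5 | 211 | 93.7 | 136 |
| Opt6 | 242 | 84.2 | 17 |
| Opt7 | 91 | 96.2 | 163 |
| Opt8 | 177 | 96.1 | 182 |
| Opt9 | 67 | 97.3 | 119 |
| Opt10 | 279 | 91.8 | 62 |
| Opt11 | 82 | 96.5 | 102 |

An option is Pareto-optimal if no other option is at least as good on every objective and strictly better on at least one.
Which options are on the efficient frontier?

Opt1: not dominated (best cost).
Opt2: dominated by Opt1 (cost 10≤245, accuracy 97.6≥87.6, power draw 98≤196).
Opt3: dominated by Opt1 (cost 10≤112, accuracy 97.6≥91.9, power draw 98≤183).
Opt4: dominated by Opt1 (cost 10≤182, accuracy 97.6≥87.5, power draw 98≤199).
Opt5: dominated by Opt1 (cost 10≤211, accuracy 97.6≥93.7, power draw 98≤136).
Opt6: not dominated (best power draw).
Opt7: dominated by Opt1 (cost 10≤91, accuracy 97.6≥96.2, power draw 98≤163).
Opt8: dominated by Opt1 (cost 10≤177, accuracy 97.6≥96.1, power draw 98≤182).
Opt9: dominated by Opt1 (cost 10≤67, accuracy 97.6≥97.3, power draw 98≤119).
Opt10: not dominated.
Opt11: dominated by Opt1 (cost 10≤82, accuracy 97.6≥96.5, power draw 98≤102).

Opt1, Opt6, Opt10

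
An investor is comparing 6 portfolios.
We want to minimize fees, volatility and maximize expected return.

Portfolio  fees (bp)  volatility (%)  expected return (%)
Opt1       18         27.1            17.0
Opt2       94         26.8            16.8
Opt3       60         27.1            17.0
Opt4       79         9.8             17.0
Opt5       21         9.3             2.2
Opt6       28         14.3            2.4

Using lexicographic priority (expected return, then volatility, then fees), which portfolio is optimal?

First maximize expected return: best is 17.0, kept {Opt1, Opt3, Opt4}.
Then minimize volatility: best is 9.8, kept {Opt4}.

Opt4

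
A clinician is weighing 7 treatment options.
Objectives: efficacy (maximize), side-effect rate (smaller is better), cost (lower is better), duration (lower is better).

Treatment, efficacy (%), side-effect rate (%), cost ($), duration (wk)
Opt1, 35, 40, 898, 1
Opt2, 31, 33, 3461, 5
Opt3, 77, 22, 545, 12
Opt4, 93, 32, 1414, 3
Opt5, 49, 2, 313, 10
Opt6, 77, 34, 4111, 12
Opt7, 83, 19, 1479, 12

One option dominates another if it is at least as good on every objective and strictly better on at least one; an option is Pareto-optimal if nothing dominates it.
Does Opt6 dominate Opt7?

Opt6 vs Opt7: Opt6 is worse on efficacy (77 vs 83), so it does not dominate Opt7.

No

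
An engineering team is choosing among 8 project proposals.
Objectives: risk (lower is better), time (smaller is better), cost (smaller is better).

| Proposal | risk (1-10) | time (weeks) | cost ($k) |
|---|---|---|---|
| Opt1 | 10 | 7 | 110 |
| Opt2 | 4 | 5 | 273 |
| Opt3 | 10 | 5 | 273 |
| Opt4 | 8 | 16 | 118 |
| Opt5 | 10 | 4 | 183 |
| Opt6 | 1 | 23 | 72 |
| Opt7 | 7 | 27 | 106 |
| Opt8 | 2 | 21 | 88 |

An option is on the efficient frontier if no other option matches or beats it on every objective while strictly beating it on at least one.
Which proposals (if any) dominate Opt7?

Opt6, Opt8

Opt6: risk 1≤7, time 23≤27, cost 72≤106 — dominates Opt7.
Opt8: risk 2≤7, time 21≤27, cost 88≤106 — dominates Opt7.
Others (Opt1, Opt2, Opt3, Opt4, Opt5) are each worse than Opt7 on at least one objective.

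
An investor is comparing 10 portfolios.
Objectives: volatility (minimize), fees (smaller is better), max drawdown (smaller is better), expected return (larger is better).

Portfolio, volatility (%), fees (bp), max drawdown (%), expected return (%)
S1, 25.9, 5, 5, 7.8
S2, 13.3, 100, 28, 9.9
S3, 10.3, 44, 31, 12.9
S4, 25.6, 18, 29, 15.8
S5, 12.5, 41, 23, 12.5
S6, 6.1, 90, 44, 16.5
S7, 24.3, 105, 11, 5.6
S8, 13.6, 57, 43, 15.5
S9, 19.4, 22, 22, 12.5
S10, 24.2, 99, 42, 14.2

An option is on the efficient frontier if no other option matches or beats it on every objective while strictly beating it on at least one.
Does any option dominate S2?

Yes

S5 vs S2: volatility 12.5≤13.3, fees 41≤100, max drawdown 23≤28, expected return 12.5≥9.9 — S5 is at least as good on every objective and strictly better on at least one, so S5 dominates S2.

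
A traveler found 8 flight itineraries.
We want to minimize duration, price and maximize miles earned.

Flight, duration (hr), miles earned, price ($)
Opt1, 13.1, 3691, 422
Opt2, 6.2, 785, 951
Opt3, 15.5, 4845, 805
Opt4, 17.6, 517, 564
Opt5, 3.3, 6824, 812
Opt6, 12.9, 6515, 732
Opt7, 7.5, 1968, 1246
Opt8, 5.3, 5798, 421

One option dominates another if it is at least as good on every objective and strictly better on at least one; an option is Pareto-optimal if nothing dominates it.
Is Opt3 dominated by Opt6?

Yes

Opt6 vs Opt3: duration 12.9≤15.5, miles earned 6515≥4845, price 732≤805 — Opt6 is at least as good on every objective with at least one strict improvement.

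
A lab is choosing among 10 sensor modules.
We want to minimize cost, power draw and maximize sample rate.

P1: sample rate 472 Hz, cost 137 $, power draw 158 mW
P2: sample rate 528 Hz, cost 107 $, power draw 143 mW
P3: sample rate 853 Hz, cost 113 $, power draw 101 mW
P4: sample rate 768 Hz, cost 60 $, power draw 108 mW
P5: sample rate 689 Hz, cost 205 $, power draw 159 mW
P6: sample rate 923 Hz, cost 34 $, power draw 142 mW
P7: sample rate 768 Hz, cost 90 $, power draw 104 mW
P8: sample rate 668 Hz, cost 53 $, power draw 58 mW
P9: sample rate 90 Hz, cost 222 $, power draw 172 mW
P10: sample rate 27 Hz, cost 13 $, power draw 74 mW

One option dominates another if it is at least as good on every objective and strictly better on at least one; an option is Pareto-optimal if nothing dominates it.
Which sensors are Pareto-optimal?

P3, P4, P6, P7, P8, P10

P1: dominated by P2 (sample rate 528≥472, cost 107≤137, power draw 143≤158).
P2: dominated by P4 (sample rate 768≥528, cost 60≤107, power draw 108≤143).
P3: not dominated.
P4: not dominated.
P5: dominated by P3 (sample rate 853≥689, cost 113≤205, power draw 101≤159).
P6: not dominated (best sample rate).
P7: not dominated.
P8: not dominated (best power draw).
P9: dominated by P1 (sample rate 472≥90, cost 137≤222, power draw 158≤172).
P10: not dominated (best cost).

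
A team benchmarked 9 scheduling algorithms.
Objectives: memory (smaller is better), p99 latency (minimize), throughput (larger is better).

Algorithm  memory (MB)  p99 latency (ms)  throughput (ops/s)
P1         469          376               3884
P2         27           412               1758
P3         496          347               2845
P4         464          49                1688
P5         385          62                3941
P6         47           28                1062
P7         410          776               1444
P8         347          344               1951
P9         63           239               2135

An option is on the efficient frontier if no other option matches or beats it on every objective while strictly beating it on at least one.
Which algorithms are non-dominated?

P2, P4, P5, P6, P9

P1: dominated by P5 (memory 385≤469, p99 latency 62≤376, throughput 3941≥3884).
P2: not dominated (best memory).
P3: dominated by P5 (memory 385≤496, p99 latency 62≤347, throughput 3941≥2845).
P4: not dominated.
P5: not dominated (best throughput).
P6: not dominated (best p99 latency).
P7: dominated by P2 (memory 27≤410, p99 latency 412≤776, throughput 1758≥1444).
P8: dominated by P9 (memory 63≤347, p99 latency 239≤344, throughput 2135≥1951).
P9: not dominated.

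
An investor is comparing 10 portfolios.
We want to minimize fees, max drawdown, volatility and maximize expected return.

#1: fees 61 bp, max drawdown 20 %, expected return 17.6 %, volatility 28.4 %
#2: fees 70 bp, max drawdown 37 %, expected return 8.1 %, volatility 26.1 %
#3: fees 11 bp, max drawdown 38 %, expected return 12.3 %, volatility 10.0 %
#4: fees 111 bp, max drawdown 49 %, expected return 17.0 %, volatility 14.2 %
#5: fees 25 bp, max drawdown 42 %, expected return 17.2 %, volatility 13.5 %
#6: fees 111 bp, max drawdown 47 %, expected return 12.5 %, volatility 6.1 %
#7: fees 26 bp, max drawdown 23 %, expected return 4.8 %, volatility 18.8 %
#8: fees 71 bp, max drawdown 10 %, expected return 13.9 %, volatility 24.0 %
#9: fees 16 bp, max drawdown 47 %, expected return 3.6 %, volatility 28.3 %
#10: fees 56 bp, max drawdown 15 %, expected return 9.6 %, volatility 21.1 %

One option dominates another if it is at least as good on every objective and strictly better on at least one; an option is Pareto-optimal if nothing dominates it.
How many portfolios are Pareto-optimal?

#1: not dominated (best expected return).
#2: dominated by #10 (fees 56≤70, max drawdown 15≤37, expected return 9.6≥8.1, volatility 21.1≤26.1).
#3: not dominated (best fees).
#4: dominated by #5 (fees 25≤111, max drawdown 42≤49, expected return 17.2≥17.0, volatility 13.5≤14.2).
#5: not dominated.
#6: not dominated (best volatility).
#7: not dominated.
#8: not dominated (best max drawdown).
#9: dominated by #3 (fees 11≤16, max drawdown 38≤47, expected return 12.3≥3.6, volatility 10.0≤28.3).
#10: not dominated.
Pareto-optimal: #1, #3, #5, #6, #7, #8, #10 → 7.

7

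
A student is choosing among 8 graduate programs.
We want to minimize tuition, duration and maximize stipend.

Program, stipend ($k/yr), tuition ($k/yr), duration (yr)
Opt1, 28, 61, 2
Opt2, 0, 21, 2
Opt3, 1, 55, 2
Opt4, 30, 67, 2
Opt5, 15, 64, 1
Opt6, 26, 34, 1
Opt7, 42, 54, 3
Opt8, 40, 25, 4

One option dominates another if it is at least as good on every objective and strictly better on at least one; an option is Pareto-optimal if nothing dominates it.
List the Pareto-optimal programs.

Opt1: not dominated.
Opt2: not dominated (best tuition).
Opt3: dominated by Opt6 (stipend 26≥1, tuition 34≤55, duration 1≤2).
Opt4: not dominated.
Opt5: dominated by Opt6 (stipend 26≥15, tuition 34≤64, duration 1≤1).
Opt6: not dominated.
Opt7: not dominated (best stipend).
Opt8: not dominated.

Opt1, Opt2, Opt4, Opt6, Opt7, Opt8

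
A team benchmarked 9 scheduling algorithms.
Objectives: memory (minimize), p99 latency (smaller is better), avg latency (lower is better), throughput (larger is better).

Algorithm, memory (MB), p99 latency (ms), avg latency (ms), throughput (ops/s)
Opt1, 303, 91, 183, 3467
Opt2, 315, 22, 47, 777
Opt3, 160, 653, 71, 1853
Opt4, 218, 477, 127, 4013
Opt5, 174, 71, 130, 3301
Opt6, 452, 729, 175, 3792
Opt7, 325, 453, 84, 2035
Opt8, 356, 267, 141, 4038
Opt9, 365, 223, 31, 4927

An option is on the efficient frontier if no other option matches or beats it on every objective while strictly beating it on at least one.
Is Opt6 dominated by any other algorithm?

Opt4 vs Opt6: memory 218≤452, p99 latency 477≤729, avg latency 127≤175, throughput 4013≥3792 — Opt4 is at least as good on every objective and strictly better on at least one, so Opt4 dominates Opt6.

Yes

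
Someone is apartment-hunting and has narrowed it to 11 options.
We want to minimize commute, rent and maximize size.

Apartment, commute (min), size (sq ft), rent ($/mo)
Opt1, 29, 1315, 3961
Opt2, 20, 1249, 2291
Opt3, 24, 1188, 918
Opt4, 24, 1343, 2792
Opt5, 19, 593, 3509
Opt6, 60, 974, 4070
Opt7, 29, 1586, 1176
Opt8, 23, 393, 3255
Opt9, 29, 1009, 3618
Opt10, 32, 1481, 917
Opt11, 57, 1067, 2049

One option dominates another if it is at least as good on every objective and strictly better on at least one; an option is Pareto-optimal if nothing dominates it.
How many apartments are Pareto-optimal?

6

Opt1: dominated by Opt4 (commute 24≤29, size 1343≥1315, rent 2792≤3961).
Opt2: not dominated.
Opt3: not dominated.
Opt4: not dominated.
Opt5: not dominated (best commute).
Opt6: dominated by Opt1 (commute 29≤60, size 1315≥974, rent 3961≤4070).
Opt7: not dominated (best size).
Opt8: dominated by Opt2 (commute 20≤23, size 1249≥393, rent 2291≤3255).
Opt9: dominated by Opt2 (commute 20≤29, size 1249≥1009, rent 2291≤3618).
Opt10: not dominated (best rent).
Opt11: dominated by Opt3 (commute 24≤57, size 1188≥1067, rent 918≤2049).
Pareto-optimal: Opt2, Opt3, Opt4, Opt5, Opt7, Opt10 → 6.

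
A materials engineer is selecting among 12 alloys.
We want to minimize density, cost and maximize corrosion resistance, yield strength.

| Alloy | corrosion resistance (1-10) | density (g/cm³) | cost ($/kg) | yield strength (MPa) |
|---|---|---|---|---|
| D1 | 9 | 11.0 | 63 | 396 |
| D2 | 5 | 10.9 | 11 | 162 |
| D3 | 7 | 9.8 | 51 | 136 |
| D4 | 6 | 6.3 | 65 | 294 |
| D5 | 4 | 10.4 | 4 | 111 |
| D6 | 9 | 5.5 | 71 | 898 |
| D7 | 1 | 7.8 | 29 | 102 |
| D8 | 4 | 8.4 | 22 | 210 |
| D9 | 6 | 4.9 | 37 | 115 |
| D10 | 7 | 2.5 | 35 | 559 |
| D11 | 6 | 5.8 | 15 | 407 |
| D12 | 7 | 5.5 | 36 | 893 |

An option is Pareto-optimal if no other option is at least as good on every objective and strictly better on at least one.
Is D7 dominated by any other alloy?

D11 vs D7: corrosion resistance 6≥1, density 5.8≤7.8, cost 15≤29, yield strength 407≥102 — D11 is at least as good on every objective and strictly better on at least one, so D11 dominates D7.

Yes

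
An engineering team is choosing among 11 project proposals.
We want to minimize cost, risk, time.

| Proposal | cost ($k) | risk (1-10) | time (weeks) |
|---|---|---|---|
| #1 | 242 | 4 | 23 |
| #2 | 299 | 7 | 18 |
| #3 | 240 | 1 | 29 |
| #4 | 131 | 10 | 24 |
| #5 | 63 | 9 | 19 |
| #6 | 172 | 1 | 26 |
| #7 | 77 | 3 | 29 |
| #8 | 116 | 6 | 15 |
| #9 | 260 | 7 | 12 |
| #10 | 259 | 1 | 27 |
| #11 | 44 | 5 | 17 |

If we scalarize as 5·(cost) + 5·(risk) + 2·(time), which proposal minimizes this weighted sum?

#1: 5·242 + 5·4 + 2·23 = 1276
#2: 5·299 + 5·7 + 2·18 = 1566
#3: 5·240 + 5·1 + 2·29 = 1263
#4: 5·131 + 5·10 + 2·24 = 753
#5: 5·63 + 5·9 + 2·19 = 398
#6: 5·172 + 5·1 + 2·26 = 917
#7: 5·77 + 5·3 + 2·29 = 458
#8: 5·116 + 5·6 + 2·15 = 640
#9: 5·260 + 5·7 + 2·12 = 1359
#10: 5·259 + 5·1 + 2·27 = 1354
#11: 5·44 + 5·5 + 2·17 = 279
Lowest: #11 at 279.

#11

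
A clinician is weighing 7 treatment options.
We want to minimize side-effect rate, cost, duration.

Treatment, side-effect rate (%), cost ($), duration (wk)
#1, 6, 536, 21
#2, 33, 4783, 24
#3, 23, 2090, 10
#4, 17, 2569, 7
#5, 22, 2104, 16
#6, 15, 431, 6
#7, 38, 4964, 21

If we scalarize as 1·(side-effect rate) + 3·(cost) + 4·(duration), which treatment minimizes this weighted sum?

#1: 1·6 + 3·536 + 4·21 = 1698
#2: 1·33 + 3·4783 + 4·24 = 14478
#3: 1·23 + 3·2090 + 4·10 = 6333
#4: 1·17 + 3·2569 + 4·7 = 7752
#5: 1·22 + 3·2104 + 4·16 = 6398
#6: 1·15 + 3·431 + 4·6 = 1332
#7: 1·38 + 3·4964 + 4·21 = 15014
Lowest: #6 at 1332.

#6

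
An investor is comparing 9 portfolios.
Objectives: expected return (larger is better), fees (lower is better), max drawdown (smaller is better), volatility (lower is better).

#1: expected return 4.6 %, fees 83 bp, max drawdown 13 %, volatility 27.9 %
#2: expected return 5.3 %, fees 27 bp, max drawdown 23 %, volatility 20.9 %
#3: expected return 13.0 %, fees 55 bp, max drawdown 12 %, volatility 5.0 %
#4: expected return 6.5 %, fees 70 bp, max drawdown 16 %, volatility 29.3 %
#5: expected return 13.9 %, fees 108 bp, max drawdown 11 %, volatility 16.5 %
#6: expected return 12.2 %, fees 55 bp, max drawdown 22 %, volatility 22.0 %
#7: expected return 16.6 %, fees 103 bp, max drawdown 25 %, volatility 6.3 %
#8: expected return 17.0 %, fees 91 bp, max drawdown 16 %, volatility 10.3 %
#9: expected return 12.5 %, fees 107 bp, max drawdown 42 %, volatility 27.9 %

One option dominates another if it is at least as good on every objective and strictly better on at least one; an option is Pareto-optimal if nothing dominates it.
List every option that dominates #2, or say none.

#1: worse on expected return (4.6 vs 5.3).
#3: worse on fees (55 vs 27).
#4: worse on fees (70 vs 27).
#5: worse on fees (108 vs 27).
#6: worse on fees (55 vs 27).
#7: worse on fees (103 vs 27).
#8: worse on fees (91 vs 27).
#9: worse on fees (107 vs 27).
No option dominates #2.

none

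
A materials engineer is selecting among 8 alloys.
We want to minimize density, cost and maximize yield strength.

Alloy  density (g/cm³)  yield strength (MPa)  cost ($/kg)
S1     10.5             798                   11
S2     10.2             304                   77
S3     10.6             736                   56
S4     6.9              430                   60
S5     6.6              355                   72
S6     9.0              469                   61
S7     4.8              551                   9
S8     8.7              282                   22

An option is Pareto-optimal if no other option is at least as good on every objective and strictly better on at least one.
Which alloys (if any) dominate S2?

S4, S5, S6, S7

S4: density 6.9≤10.2, yield strength 430≥304, cost 60≤77 — dominates S2.
S5: density 6.6≤10.2, yield strength 355≥304, cost 72≤77 — dominates S2.
S6: density 9.0≤10.2, yield strength 469≥304, cost 61≤77 — dominates S2.
S7: density 4.8≤10.2, yield strength 551≥304, cost 9≤77 — dominates S2.
Others (S1, S3, S8) are each worse than S2 on at least one objective.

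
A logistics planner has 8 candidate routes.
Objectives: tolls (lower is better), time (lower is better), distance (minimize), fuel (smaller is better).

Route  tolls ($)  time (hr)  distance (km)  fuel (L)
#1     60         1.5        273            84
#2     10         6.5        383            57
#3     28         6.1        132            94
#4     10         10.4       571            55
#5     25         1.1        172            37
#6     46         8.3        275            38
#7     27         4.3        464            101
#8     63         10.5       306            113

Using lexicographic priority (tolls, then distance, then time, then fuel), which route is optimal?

#2

First minimize tolls: best is 10, kept {#2, #4}.
Then minimize distance: best is 383, kept {#2}.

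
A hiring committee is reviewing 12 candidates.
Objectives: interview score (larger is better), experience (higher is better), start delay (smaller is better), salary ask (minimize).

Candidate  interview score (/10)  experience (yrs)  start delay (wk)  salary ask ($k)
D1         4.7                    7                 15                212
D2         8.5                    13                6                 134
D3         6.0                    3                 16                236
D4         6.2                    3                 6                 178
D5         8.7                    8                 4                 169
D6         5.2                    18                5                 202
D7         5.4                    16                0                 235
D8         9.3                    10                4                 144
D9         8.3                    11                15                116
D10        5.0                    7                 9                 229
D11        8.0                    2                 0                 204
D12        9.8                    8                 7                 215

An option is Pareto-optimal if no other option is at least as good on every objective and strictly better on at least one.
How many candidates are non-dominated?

7

D1: dominated by D2 (interview score 8.5≥4.7, experience 13≥7, start delay 6≤15, salary ask 134≤212).
D2: not dominated.
D3: dominated by D2 (interview score 8.5≥6.0, experience 13≥3, start delay 6≤16, salary ask 134≤236).
D4: dominated by D2 (interview score 8.5≥6.2, experience 13≥3, start delay 6≤6, salary ask 134≤178).
D5: dominated by D8 (interview score 9.3≥8.7, experience 10≥8, start delay 4≤4, salary ask 144≤169).
D6: not dominated (best experience).
D7: not dominated.
D8: not dominated.
D9: not dominated (best salary ask).
D10: dominated by D2 (interview score 8.5≥5.0, experience 13≥7, start delay 6≤9, salary ask 134≤229).
D11: not dominated.
D12: not dominated (best interview score).
Pareto-optimal: D2, D6, D7, D8, D9, D11, D12 → 7.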